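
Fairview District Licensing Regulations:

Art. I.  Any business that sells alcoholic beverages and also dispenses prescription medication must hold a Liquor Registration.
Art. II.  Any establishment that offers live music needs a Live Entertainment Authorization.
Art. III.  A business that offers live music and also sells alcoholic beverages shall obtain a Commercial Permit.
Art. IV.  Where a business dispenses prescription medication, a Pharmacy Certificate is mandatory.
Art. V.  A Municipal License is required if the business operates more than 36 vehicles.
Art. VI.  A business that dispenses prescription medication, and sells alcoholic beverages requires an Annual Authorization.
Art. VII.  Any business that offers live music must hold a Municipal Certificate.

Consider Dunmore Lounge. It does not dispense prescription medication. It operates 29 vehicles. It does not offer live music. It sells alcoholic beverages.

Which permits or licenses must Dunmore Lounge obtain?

None

Art. I. sells alcoholic beverages; does not dispense prescription medication → Liquor Registration not required.
Art. II. does not offer live music → Live Entertainment Authorization not required.
Art. III. does not offer live music; sells alcoholic beverages → Commercial Permit not required.
Art. IV. does not dispense prescription medication → Pharmacy Certificate not required.
Art. V. vehicles 29 ≤ 36 → Municipal License not required.
Art. VI. does not dispense prescription medication; sells alcoholic beverages → Annual Authorization not required.
Art. VII. does not offer live music → Municipal Certificate not required.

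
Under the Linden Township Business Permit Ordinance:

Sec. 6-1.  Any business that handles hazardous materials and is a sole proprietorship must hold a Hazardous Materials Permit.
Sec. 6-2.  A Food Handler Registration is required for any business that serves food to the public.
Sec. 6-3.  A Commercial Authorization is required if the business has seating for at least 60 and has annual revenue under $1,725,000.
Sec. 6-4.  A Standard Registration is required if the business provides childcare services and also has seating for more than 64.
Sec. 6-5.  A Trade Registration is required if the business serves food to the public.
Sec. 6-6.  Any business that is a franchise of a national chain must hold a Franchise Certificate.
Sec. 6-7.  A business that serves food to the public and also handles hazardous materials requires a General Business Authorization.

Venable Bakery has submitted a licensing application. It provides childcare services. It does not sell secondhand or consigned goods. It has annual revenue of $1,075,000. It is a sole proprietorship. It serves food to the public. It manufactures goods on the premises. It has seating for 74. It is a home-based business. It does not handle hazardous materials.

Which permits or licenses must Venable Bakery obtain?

Commercial Authorization, Food Handler Registration, Standard Registration, Trade Registration

Sec. 6-1. does not handle hazardous materials; is a sole proprietorship → Hazardous Materials Permit not required.
Sec. 6-2. serves food to the public → Food Handler Registration required.
Sec. 6-3. seating 74 ≥ 60; revenue $1,075,000 < $1,725,000 → Commercial Authorization required.
Sec. 6-4. provides childcare services; seating 74 > 64 → Standard Registration required.
Sec. 6-5. serves food to the public → Trade Registration required.
Sec. 6-6. is a sole proprietorship (not: is a franchise of a national chain) → Franchise Certificate not required.
Sec. 6-7. serves food to the public; does not handle hazardous materials → General Business Authorization not required.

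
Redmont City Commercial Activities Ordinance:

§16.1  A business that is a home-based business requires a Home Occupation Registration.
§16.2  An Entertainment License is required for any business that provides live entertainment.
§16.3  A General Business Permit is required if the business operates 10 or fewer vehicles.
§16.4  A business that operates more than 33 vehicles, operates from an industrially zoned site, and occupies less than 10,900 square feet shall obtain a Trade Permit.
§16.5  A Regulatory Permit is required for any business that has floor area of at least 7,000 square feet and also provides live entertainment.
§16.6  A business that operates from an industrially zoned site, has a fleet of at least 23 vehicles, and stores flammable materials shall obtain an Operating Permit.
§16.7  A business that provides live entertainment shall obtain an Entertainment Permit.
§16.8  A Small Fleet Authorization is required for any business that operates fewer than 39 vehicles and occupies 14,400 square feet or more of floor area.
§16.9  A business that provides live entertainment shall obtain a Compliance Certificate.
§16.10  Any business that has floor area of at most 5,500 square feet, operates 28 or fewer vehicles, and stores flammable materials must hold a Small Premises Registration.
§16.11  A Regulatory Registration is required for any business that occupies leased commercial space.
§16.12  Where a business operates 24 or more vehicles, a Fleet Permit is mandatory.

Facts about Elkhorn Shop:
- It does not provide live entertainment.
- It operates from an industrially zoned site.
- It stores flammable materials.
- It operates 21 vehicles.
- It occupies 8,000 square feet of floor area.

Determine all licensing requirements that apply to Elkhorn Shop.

None

§16.1 operates from an industrially zoned site (not: is a home-based business) → Home Occupation Registration not required.
§16.2 does not provide live entertainment → Entertainment License not required.
§16.3 vehicles 21 > 10 → General Business Permit not required.
§16.4 vehicles 21 ≤ 33; operates from an industrially zoned site; floor area 8,000 square feet < 10,900 square feet → Trade Permit not required.
§16.5 floor area 8,000 square feet ≥ 7,000 square feet; does not provide live entertainment → Regulatory Permit not required.
§16.6 operates from an industrially zoned site; vehicles 21 < 23; stores flammable materials → Operating Permit not required.
§16.7 does not provide live entertainment → Entertainment Permit not required.
§16.8 vehicles 21 < 39; floor area 8,000 square feet < 14,400 square feet → Small Fleet Authorization not required.
§16.9 does not provide live entertainment → Compliance Certificate not required.
§16.10 floor area 8,000 square feet > 5,500 square feet; vehicles 21 ≤ 28; stores flammable materials → Small Premises Registration not required.
§16.11 operates from an industrially zoned site (not: occupies leased commercial space) → Regulatory Registration not required.
§16.12 vehicles 21 < 24 → Fleet Permit not required.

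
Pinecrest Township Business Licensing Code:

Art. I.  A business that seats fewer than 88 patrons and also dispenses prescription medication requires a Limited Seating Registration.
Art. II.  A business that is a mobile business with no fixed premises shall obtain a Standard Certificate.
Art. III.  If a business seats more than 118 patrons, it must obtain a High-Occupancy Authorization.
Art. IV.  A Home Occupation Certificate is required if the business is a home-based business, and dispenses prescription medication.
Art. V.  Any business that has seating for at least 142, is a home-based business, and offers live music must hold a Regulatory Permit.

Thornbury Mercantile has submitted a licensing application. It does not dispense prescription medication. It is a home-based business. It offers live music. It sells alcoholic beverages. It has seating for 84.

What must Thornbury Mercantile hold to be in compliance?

Art. I. seating 84 < 88; does not dispense prescription medication → Limited Seating Registration not required.
Art. II. is a home-based business (not: is a mobile business with no fixed premises) → Standard Certificate not required.
Art. III. seating 84 ≤ 118 → High-Occupancy Authorization not required.
Art. IV. is a home-based business; does not dispense prescription medication → Home Occupation Certificate not required.
Art. V. seating 84 < 142; is a home-based business; offers live music → Regulatory Permit not required.

None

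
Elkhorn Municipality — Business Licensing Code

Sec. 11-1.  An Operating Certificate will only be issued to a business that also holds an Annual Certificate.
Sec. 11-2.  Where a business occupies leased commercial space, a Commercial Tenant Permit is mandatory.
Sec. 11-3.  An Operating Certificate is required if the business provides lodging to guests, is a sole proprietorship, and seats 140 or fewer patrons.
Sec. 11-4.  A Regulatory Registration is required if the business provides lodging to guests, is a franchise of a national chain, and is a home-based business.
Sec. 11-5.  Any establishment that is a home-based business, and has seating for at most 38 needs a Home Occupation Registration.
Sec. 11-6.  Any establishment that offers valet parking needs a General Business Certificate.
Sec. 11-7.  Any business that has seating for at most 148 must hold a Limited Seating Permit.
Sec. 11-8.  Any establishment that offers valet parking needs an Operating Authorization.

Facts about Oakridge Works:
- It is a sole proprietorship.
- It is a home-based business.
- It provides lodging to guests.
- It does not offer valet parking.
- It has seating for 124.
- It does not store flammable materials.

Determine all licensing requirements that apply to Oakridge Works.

Annual Certificate, Limited Seating Permit, Operating Certificate

Sec. 11-1. Operating Certificate is required → Annual Certificate also required.
Sec. 11-2. is a home-based business (not: occupies leased commercial space) → Commercial Tenant Permit not required.
Sec. 11-3. provides lodging to guests; is a sole proprietorship; seating 124 ≤ 140 → Operating Certificate required.
Sec. 11-4. provides lodging to guests; is a sole proprietorship (not: is a franchise of a national chain); is a home-based business → Regulatory Registration not required.
Sec. 11-5. is a home-based business; seating 124 > 38 → Home Occupation Registration not required.
Sec. 11-6. does not offer valet parking → General Business Certificate not required.
Sec. 11-7. seating 124 ≤ 148 → Limited Seating Permit required.
Sec. 11-8. does not offer valet parking → Operating Authorization not required.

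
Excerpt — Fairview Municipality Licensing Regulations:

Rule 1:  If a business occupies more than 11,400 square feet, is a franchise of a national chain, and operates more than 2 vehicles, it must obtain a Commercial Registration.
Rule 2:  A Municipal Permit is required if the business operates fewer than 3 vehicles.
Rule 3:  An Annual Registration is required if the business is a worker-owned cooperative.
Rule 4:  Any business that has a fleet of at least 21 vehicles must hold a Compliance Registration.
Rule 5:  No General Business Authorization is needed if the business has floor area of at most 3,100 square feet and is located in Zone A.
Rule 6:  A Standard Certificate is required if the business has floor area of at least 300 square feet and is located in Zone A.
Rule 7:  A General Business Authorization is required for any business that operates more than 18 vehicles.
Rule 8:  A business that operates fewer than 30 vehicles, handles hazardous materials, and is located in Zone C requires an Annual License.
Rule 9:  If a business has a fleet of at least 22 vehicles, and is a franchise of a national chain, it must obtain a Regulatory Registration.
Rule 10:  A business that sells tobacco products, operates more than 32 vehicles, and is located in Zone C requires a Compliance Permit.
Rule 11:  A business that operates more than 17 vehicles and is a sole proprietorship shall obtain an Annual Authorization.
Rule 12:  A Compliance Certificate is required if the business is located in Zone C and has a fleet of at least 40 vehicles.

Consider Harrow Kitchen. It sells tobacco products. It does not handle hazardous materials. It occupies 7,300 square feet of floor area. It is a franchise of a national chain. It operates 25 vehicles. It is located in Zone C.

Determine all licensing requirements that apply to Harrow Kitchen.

Compliance Registration, General Business Authorization, Regulatory Registration

Rule 1: floor area 7,300 square feet ≤ 11,400 square feet; is a franchise of a national chain; vehicles 25 > 2 → Commercial Registration not required.
Rule 2: vehicles 25 ≥ 3 → Municipal Permit not required.
Rule 3: is a franchise of a national chain (not: is a worker-owned cooperative) → Annual Registration not required.
Rule 4: vehicles 25 ≥ 21 → Compliance Registration required.
Rule 5: floor area 7,300 square feet > 3,100 square feet; is located in Zone C (not: is located in Zone A) → General Business Authorization exemption does not apply.
Rule 6: floor area 7,300 square feet ≥ 300 square feet; is located in Zone C (not: is located in Zone A) → Standard Certificate not required.
Rule 7: vehicles 25 > 18 → General Business Authorization required.
Rule 8: vehicles 25 < 30; does not handle hazardous materials; is located in Zone C → Annual License not required.
Rule 9: vehicles 25 ≥ 22; is a franchise of a national chain → Regulatory Registration required.
Rule 10: sells tobacco products; vehicles 25 ≤ 32; is located in Zone C → Compliance Permit not required.
Rule 11: vehicles 25 > 17; is a franchise of a national chain (not: is a sole proprietorship) → Annual Authorization not required.
Rule 12: is located in Zone C; vehicles 25 < 40 → Compliance Certificate not required.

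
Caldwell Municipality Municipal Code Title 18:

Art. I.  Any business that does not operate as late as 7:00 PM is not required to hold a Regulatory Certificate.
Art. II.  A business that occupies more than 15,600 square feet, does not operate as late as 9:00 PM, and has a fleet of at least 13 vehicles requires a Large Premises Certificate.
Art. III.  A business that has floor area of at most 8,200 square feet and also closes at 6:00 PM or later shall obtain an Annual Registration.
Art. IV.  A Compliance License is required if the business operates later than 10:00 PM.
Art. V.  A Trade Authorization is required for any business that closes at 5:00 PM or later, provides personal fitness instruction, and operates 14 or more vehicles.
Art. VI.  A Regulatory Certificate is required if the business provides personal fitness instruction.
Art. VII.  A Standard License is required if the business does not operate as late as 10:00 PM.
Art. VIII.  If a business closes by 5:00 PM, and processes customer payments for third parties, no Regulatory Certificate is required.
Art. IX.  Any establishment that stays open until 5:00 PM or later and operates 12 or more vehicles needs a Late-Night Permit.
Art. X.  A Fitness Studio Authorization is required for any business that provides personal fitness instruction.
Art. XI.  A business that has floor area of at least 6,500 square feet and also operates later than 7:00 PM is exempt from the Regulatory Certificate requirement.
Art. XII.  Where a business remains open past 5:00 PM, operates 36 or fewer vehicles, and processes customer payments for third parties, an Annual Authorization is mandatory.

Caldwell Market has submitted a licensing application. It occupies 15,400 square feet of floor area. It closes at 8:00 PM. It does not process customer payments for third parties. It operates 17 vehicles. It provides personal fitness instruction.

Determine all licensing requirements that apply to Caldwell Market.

Fitness Studio Authorization, Late-Night Permit, Standard License, Trade Authorization

Art. I. closes 8:00 PM, after 7:00 PM → Regulatory Certificate exemption does not apply.
Art. II. floor area 15,400 square feet ≤ 15,600 square feet; closes 8:00 PM, at/before 9:00 PM; vehicles 17 ≥ 13 → Large Premises Certificate not required.
Art. III. floor area 15,400 square feet > 8,200 square feet; closes 8:00 PM, after 6:00 PM → Annual Registration not required.
Art. IV. closes 8:00 PM, at/before 10:00 PM → Compliance License not required.
Art. V. closes 8:00 PM, after 5:00 PM; provides personal fitness instruction; vehicles 17 ≥ 14 → Trade Authorization required.
Art. VI. provides personal fitness instruction → Regulatory Certificate required.
Art. VII. closes 8:00 PM, at/before 10:00 PM → Standard License required.
Art. VIII. closes 8:00 PM, after 5:00 PM; does not process customer payments for third parties → Regulatory Certificate exemption does not apply.
Art. IX. closes 8:00 PM, after 5:00 PM; vehicles 17 ≥ 12 → Late-Night Permit required.
Art. X. provides personal fitness instruction → Fitness Studio Authorization required.
Art. XI. floor area 15,400 square feet ≥ 6,500 square feet; closes 8:00 PM, after 7:00 PM → exempt from Regulatory Certificate.
Art. XII. closes 8:00 PM, after 5:00 PM; vehicles 17 ≤ 36; does not process customer payments for third parties → Annual Authorization not required.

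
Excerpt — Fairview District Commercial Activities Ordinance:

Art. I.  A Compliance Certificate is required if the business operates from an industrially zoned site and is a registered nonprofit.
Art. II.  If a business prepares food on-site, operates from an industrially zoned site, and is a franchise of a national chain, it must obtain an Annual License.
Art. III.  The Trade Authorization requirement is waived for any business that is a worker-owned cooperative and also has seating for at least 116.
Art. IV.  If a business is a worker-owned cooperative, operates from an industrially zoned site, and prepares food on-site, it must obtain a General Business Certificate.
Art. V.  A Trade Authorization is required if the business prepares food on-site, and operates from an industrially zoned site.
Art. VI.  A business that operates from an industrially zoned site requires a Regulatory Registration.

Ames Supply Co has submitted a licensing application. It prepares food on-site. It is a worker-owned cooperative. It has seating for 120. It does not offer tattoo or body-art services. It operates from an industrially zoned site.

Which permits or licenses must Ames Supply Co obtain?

General Business Certificate, Regulatory Registration

Art. I. operates from an industrially zoned site; is a worker-owned cooperative (not: is a registered nonprofit) → Compliance Certificate not required.
Art. II. prepares food on-site; operates from an industrially zoned site; is a worker-owned cooperative (not: is a franchise of a national chain) → Annual License not required.
Art. III. is a worker-owned cooperative; seating 120 ≥ 116 → exempt from Trade Authorization.
Art. IV. is a worker-owned cooperative; operates from an industrially zoned site; prepares food on-site → General Business Certificate required.
Art. V. prepares food on-site; operates from an industrially zoned site → Trade Authorization required.
Art. VI. operates from an industrially zoned site → Regulatory Registration required.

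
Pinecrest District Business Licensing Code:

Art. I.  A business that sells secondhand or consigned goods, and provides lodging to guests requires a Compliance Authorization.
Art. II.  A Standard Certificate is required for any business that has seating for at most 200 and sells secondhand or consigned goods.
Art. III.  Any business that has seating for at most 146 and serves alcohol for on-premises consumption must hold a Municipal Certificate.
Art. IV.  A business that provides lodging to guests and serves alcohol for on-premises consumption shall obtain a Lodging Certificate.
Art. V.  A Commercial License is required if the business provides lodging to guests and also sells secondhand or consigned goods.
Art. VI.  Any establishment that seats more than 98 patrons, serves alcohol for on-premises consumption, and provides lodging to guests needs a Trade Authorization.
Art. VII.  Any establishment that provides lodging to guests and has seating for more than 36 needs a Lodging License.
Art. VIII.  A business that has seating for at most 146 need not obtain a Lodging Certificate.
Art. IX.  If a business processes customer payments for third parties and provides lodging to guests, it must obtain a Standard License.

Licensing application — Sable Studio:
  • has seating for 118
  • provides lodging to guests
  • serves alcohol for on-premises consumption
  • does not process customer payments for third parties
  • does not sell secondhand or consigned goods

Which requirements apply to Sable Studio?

Art. I. does not sell secondhand or consigned goods; provides lodging to guests → Compliance Authorization not required.
Art. II. seating 118 ≤ 200; does not sell secondhand or consigned goods → Standard Certificate not required.
Art. III. seating 118 ≤ 146; serves alcohol for on-premises consumption → Municipal Certificate required.
Art. IV. provides lodging to guests; serves alcohol for on-premises consumption → Lodging Certificate required.
Art. V. provides lodging to guests; does not sell secondhand or consigned goods → Commercial License not required.
Art. VI. seating 118 > 98; serves alcohol for on-premises consumption; provides lodging to guests → Trade Authorization required.
Art. VII. provides lodging to guests; seating 118 > 36 → Lodging License required.
Art. VIII. seating 118 ≤ 146 → exempt from Lodging Certificate.
Art. IX. does not process customer payments for third parties; provides lodging to guests → Standard License not required.

Lodging License, Municipal Certificate, Trade Authorization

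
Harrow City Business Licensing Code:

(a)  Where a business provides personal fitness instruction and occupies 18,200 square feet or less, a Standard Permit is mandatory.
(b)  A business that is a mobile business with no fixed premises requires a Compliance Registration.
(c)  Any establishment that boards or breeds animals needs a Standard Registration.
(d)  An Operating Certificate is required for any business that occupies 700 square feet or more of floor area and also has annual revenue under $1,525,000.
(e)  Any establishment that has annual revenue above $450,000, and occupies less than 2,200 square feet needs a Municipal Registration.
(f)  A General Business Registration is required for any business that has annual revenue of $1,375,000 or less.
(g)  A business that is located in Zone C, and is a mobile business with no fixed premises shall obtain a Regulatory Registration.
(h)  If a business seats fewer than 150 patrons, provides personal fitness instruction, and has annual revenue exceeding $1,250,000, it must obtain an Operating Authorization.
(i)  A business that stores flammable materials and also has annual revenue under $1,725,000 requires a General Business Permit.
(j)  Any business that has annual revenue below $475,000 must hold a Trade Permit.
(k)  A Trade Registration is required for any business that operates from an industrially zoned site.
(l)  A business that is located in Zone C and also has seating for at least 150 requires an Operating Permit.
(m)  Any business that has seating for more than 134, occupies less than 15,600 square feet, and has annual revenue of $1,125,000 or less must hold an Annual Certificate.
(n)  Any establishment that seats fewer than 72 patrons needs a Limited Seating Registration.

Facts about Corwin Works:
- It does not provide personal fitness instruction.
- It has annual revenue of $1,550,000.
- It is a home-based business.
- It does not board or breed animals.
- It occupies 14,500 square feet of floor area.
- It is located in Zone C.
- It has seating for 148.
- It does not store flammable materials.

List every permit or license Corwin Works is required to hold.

None

(a) does not provide personal fitness instruction; floor area 14,500 square feet ≤ 18,200 square feet → Standard Permit not required.
(b) is a home-based business (not: is a mobile business with no fixed premises) → Compliance Registration not required.
(c) does not board or breed animals → Standard Registration not required.
(d) floor area 14,500 square feet ≥ 700 square feet; revenue $1,550,000 ≥ $1,525,000 → Operating Certificate not required.
(e) revenue $1,550,000 > $450,000; floor area 14,500 square feet ≥ 2,200 square feet → Municipal Registration not required.
(f) revenue $1,550,000 > $1,375,000 → General Business Registration not required.
(g) is located in Zone C; is a home-based business (not: is a mobile business with no fixed premises) → Regulatory Registration not required.
(h) seating 148 < 150; does not provide personal fitness instruction; revenue $1,550,000 > $1,250,000 → Operating Authorization not required.
(i) does not store flammable materials; revenue $1,550,000 < $1,725,000 → General Business Permit not required.
(j) revenue $1,550,000 ≥ $475,000 → Trade Permit not required.
(k) is a home-based business (not: operates from an industrially zoned site) → Trade Registration not required.
(l) is located in Zone C; seating 148 < 150 → Operating Permit not required.
(m) seating 148 > 134; floor area 14,500 square feet < 15,600 square feet; revenue $1,550,000 > $1,125,000 → Annual Certificate not required.
(n) seating 148 ≥ 72 → Limited Seating Registration not required.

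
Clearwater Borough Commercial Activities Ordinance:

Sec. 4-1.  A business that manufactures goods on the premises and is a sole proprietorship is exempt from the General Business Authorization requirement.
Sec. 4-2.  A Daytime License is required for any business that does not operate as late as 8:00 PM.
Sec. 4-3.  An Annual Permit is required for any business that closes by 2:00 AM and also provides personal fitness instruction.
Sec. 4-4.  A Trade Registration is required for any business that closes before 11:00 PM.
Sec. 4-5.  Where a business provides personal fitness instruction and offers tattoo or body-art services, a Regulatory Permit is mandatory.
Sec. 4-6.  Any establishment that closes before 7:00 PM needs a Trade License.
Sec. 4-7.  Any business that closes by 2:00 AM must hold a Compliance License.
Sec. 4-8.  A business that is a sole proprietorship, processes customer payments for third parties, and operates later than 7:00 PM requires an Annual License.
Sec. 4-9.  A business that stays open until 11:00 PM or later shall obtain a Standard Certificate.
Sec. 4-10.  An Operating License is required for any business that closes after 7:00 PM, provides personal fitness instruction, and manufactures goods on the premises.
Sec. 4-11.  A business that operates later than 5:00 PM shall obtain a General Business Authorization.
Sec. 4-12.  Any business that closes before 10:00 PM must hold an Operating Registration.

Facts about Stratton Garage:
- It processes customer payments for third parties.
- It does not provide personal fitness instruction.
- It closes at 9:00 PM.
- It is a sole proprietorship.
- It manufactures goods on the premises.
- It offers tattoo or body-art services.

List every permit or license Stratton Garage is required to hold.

Sec. 4-1. manufactures goods on the premises; is a sole proprietorship → exempt from General Business Authorization.
Sec. 4-2. closes 9:00 PM, after 8:00 PM → Daytime License not required.
Sec. 4-3. closes 9:00 PM, at/before 2:00 AM; does not provide personal fitness instruction → Annual Permit not required.
Sec. 4-4. closes 9:00 PM, at/before 11:00 PM → Trade Registration required.
Sec. 4-5. does not provide personal fitness instruction; offers tattoo or body-art services → Regulatory Permit not required.
Sec. 4-6. closes 9:00 PM, after 7:00 PM → Trade License not required.
Sec. 4-7. closes 9:00 PM, at/before 2:00 AM → Compliance License required.
Sec. 4-8. is a sole proprietorship; processes customer payments for third parties; closes 9:00 PM, after 7:00 PM → Annual License required.
Sec. 4-9. closes 9:00 PM, at/before 11:00 PM → Standard Certificate not required.
Sec. 4-10. closes 9:00 PM, after 7:00 PM; does not provide personal fitness instruction; manufactures goods on the premises → Operating License not required.
Sec. 4-11. closes 9:00 PM, after 5:00 PM → General Business Authorization required.
Sec. 4-12. closes 9:00 PM, at/before 10:00 PM → Operating Registration required.

Annual License, Compliance License, Operating Registration, Trade Registration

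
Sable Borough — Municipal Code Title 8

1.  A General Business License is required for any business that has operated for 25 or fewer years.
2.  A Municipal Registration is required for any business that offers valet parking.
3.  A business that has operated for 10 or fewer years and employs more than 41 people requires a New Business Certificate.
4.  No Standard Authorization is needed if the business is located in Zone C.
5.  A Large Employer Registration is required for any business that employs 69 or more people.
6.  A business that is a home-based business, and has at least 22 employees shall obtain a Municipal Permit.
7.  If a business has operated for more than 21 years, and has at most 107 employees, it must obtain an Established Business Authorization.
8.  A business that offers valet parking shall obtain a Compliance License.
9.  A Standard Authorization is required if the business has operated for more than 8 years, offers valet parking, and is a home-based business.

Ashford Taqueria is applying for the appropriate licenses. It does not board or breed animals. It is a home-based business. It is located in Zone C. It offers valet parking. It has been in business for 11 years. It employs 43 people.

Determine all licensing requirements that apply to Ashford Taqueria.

1. years in business 11 ≤ 25 → General Business License required.
2. offers valet parking → Municipal Registration required.
3. years in business 11 > 10; employees 43 > 41 → New Business Certificate not required.
4. is located in Zone C → exempt from Standard Authorization.
5. employees 43 < 69 → Large Employer Registration not required.
6. is a home-based business; employees 43 ≥ 22 → Municipal Permit required.
7. years in business 11 ≤ 21; employees 43 ≤ 107 → Established Business Authorization not required.
8. offers valet parking → Compliance License required.
9. years in business 11 > 8; offers valet parking; is a home-based business → Standard Authorization required.

Compliance License, General Business License, Municipal Permit, Municipal Registration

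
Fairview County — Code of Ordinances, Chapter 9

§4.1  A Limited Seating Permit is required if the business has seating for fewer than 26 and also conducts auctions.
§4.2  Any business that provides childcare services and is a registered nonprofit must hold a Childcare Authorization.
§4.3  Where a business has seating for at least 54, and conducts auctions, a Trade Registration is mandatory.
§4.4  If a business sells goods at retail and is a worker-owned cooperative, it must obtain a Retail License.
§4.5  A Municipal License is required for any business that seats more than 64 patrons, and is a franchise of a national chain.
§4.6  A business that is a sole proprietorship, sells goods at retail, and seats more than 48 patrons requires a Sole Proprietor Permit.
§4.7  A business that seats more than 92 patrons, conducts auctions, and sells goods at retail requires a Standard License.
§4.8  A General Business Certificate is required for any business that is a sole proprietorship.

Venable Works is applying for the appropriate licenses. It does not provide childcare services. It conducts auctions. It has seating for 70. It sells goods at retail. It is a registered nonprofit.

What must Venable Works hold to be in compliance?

Trade Registration

§4.1 seating 70 ≥ 26; conducts auctions → Limited Seating Permit not required.
§4.2 does not provide childcare services; is a registered nonprofit → Childcare Authorization not required.
§4.3 seating 70 ≥ 54; conducts auctions → Trade Registration required.
§4.4 sells goods at retail; is a registered nonprofit (not: is a worker-owned cooperative) → Retail License not required.
§4.5 seating 70 > 64; is a registered nonprofit (not: is a franchise of a national chain) → Municipal License not required.
§4.6 is a registered nonprofit (not: is a sole proprietorship); sells goods at retail; seating 70 > 48 → Sole Proprietor Permit not required.
§4.7 seating 70 ≤ 92; conducts auctions; sells goods at retail → Standard License not required.
§4.8 is a registered nonprofit (not: is a sole proprietorship) → General Business Certificate not required.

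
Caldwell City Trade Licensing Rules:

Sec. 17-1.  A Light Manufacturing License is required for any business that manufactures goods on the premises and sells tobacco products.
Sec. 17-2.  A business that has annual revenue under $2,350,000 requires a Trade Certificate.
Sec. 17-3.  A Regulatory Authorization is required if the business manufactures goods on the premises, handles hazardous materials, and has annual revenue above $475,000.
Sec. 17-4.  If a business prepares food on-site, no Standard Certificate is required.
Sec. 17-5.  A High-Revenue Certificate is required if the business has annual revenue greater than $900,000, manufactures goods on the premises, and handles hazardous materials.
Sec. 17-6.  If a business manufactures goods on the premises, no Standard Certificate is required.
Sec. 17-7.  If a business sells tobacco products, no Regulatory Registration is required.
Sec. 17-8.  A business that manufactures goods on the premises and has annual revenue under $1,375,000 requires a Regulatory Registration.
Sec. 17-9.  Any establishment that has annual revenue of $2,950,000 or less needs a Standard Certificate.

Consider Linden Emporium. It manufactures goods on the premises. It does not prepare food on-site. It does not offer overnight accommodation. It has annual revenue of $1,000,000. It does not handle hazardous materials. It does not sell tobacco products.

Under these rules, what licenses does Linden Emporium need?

Sec. 17-1. manufactures goods on the premises; does not sell tobacco products → Light Manufacturing License not required.
Sec. 17-2. revenue $1,000,000 < $2,350,000 → Trade Certificate required.
Sec. 17-3. manufactures goods on the premises; does not handle hazardous materials; revenue $1,000,000 > $475,000 → Regulatory Authorization not required.
Sec. 17-4. does not prepare food on-site → Standard Certificate exemption does not apply.
Sec. 17-5. revenue $1,000,000 > $900,000; manufactures goods on the premises; does not handle hazardous materials → High-Revenue Certificate not required.
Sec. 17-6. manufactures goods on the premises → exempt from Standard Certificate.
Sec. 17-7. does not sell tobacco products → Regulatory Registration exemption does not apply.
Sec. 17-8. manufactures goods on the premises; revenue $1,000,000 < $1,375,000 → Regulatory Registration required.
Sec. 17-9. revenue $1,000,000 ≤ $2,950,000 → Standard Certificate required.

Regulatory Registration, Trade Certificate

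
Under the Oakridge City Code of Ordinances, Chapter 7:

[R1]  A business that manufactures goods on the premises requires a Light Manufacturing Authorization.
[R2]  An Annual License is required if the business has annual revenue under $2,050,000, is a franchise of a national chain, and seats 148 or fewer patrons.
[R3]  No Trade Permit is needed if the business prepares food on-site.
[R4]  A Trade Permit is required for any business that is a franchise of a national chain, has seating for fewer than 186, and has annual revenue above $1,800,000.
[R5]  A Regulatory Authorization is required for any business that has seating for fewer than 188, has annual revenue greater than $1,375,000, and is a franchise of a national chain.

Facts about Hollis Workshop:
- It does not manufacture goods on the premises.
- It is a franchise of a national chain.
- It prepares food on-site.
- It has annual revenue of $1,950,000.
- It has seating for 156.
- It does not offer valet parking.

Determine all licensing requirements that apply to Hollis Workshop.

[R1] does not manufacture goods on the premises → Light Manufacturing Authorization not required.
[R2] revenue $1,950,000 < $2,050,000; is a franchise of a national chain; seating 156 > 148 → Annual License not required.
[R3] prepares food on-site → exempt from Trade Permit.
[R4] is a franchise of a national chain; seating 156 < 186; revenue $1,950,000 > $1,800,000 → Trade Permit required.
[R5] seating 156 < 188; revenue $1,950,000 > $1,375,000; is a franchise of a national chain → Regulatory Authorization required.

Regulatory Authorization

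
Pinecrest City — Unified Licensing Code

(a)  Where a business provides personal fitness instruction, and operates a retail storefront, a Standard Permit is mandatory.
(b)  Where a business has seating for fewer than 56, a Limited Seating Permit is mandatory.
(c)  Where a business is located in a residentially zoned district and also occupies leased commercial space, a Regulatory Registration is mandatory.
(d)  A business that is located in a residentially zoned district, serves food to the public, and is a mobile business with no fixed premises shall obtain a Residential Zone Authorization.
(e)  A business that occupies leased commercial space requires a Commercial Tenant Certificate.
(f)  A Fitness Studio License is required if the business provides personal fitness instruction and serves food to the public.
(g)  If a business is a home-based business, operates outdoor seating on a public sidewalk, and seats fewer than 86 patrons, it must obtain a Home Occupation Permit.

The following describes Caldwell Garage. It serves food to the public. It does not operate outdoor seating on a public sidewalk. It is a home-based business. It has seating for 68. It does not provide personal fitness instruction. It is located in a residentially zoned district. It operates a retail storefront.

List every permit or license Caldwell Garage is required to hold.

None

(a) does not provide personal fitness instruction; operates a retail storefront → Standard Permit not required.
(b) seating 68 ≥ 56 → Limited Seating Permit not required.
(c) is located in a residentially zoned district; is a home-based business (not: occupies leased commercial space) → Regulatory Registration not required.
(d) is located in a residentially zoned district; serves food to the public; is a home-based business (not: is a mobile business with no fixed premises) → Residential Zone Authorization not required.
(e) is a home-based business (not: occupies leased commercial space) → Commercial Tenant Certificate not required.
(f) does not provide personal fitness instruction; serves food to the public → Fitness Studio License not required.
(g) is a home-based business; does not operate outdoor seating on a public sidewalk; seating 68 < 86 → Home Occupation Permit not required.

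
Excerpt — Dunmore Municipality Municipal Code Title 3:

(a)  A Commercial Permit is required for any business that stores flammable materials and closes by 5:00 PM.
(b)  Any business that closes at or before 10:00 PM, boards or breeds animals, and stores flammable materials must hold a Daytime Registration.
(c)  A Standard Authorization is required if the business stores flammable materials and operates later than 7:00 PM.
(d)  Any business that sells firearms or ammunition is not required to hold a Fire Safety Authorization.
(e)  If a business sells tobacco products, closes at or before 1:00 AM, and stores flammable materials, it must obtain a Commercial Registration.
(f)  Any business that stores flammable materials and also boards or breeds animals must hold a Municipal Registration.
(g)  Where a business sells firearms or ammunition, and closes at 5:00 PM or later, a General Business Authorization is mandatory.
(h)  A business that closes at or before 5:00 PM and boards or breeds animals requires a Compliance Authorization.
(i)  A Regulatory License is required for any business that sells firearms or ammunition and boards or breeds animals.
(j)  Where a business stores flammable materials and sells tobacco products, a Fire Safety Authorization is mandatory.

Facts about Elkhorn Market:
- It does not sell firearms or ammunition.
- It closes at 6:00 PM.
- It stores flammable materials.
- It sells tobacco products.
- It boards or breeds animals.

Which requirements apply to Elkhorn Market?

(a) stores flammable materials; closes 6:00 PM, after 5:00 PM → Commercial Permit not required.
(b) closes 6:00 PM, at/before 10:00 PM; boards or breeds animals; stores flammable materials → Daytime Registration required.
(c) stores flammable materials; closes 6:00 PM, at/before 7:00 PM → Standard Authorization not required.
(d) does not sell firearms or ammunition → Fire Safety Authorization exemption does not apply.
(e) sells tobacco products; closes 6:00 PM, at/before 1:00 AM; stores flammable materials → Commercial Registration required.
(f) stores flammable materials; boards or breeds animals → Municipal Registration required.
(g) does not sell firearms or ammunition; closes 6:00 PM, after 5:00 PM → General Business Authorization not required.
(h) closes 6:00 PM, after 5:00 PM; boards or breeds animals → Compliance Authorization not required.
(i) does not sell firearms or ammunition; boards or breeds animals → Regulatory License not required.
(j) stores flammable materials; sells tobacco products → Fire Safety Authorization required.

Commercial Registration, Daytime Registration, Fire Safety Authorization, Municipal Registration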